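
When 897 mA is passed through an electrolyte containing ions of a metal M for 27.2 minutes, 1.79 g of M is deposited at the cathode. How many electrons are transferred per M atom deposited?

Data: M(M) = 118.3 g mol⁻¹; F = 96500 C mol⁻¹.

Q = I·t = 0.8970 A × 1632.0 s = 1464 C, so n(e⁻) = 1464/96500 = 0.01517 mol.
n(M) deposited = 1.79 / 118.3 = 0.01513 mol.
Electrons per atom = n(e⁻)/n(M) = 0.01517 / 0.01513 = 1.00 ≈ 1, so the ion is M⁺.

1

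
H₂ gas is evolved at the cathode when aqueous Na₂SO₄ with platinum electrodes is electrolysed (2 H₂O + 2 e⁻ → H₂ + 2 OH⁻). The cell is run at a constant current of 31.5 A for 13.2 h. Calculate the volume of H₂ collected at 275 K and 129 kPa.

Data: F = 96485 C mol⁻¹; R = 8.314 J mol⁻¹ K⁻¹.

137 L

Q = I·t = 31.50 A × 47520 s = 1497000 C.
n(e⁻) = Q/F = 1497000 / 96485 = 15.51 mol.
2 electrons are transferred per H₂ molecule, so n(H₂) = 15.51 / 2 = 7.757 mol.
V = nRT/P = (7.757 × 8.314 × 275) / (129 × 10³ Pa) = 0.137 m³ = 137 L.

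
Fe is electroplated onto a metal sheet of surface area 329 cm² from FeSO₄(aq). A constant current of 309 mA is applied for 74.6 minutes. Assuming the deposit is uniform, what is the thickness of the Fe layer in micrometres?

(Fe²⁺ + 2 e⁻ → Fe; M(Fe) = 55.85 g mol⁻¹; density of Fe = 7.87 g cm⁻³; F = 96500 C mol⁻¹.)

1.55 μm

Q = I·t = 0.3090 × 4476.0 = 1383 C; n(e⁻) = 0.01433 mol.
n(Fe) = n(e⁻)/2 = 0.007166 mol, so m = 0.007166 × 55.85 = 0.4002 g.
Volume = m/ρ = 0.4002 / 7.87 = 0.05086 cm³.
Thickness = V/A = 0.05086 / 329 = 1.55 × 10⁻⁴ cm = 1.55 μm.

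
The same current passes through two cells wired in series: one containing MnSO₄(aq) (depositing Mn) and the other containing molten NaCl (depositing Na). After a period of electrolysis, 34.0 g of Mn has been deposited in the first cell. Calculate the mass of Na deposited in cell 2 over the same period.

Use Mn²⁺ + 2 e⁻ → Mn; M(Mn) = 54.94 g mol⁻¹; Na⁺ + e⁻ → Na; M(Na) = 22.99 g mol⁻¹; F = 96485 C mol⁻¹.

n(Mn) = 34.0 / 54.94 = 0.6189 mol.
Since Mn²⁺ + 2 e⁻ → Mn, n(e⁻) passed = 2 × 0.6189 = 1.238 mol.
Cells in series carry the same charge, so the same 1.238 mol of electrons passes through cell 2.
Na⁺ + e⁻ → Na, so n(Na) = 1.238 / 1 = 1.238 mol.
m(Na) = 1.238 × 22.99 = 28.5 g.

28.5 g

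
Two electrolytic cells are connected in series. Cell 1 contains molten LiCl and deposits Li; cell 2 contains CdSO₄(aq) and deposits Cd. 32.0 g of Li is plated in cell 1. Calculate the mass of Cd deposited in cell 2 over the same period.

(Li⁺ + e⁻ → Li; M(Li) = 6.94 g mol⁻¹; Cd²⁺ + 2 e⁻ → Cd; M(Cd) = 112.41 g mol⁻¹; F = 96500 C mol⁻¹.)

259 g

n(Li) = 32.0 / 6.94 = 4.611 mol.
Since Li⁺ + e⁻ → Li, n(e⁻) passed = 1 × 4.611 = 4.611 mol.
Cells in series carry the same charge, so the same 4.611 mol of electrons passes through cell 2.
Cd²⁺ + 2 e⁻ → Cd, so n(Cd) = 4.611 / 2 = 2.305 mol.
m(Cd) = 2.305 × 112.41 = 259 g.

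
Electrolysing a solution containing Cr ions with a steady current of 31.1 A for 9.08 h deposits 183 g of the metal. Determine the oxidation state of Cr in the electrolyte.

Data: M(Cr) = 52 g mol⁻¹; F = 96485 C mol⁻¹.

+3

Q = I·t = 31.10 A × 32688 s = 1017000 C, so n(e⁻) = 1017000/96485 = 10.54 mol.
n(Cr) deposited = 183 / 52 = 3.519 mol.
Electrons per atom = n(e⁻)/n(Cr) = 10.54 / 3.519 = 2.99 ≈ 3, so the ion is Cr³⁺.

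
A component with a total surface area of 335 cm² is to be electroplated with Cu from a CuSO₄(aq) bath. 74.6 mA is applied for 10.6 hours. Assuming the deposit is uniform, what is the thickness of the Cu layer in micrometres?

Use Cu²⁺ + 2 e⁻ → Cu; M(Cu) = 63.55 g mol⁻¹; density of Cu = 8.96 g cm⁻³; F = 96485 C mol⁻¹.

3.12 μm

Q = I·t = 0.07460 × 38160 = 2847 C; n(e⁻) = 0.02950 mol.
n(Cu) = n(e⁻)/2 = 0.01475 mol, so m = 0.01475 × 63.55 = 0.9375 g.
Volume = m/ρ = 0.9375 / 8.96 = 0.1046 cm³.
Thickness = V/A = 0.1046 / 335 = 3.12 × 10⁻⁴ cm = 3.12 μm.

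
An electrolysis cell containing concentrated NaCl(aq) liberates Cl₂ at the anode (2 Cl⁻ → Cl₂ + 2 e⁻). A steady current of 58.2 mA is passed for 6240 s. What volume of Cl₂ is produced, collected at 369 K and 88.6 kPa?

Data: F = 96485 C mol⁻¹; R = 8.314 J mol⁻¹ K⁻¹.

Q = I·t = 0.05820 A × 6240.0 s = 363.2 C.
n(e⁻) = Q/F = 363.2 / 96485 = 0.003764 mol.
2 electrons are transferred per Cl₂ molecule, so n(Cl₂) = 0.003764 / 2 = 0.001882 mol.
V = nRT/P = (0.001882 × 8.314 × 369) / (88.6 × 10³ Pa) = 6.52 × 10⁻⁵ m³ = 0.0652 L.

0.0652 L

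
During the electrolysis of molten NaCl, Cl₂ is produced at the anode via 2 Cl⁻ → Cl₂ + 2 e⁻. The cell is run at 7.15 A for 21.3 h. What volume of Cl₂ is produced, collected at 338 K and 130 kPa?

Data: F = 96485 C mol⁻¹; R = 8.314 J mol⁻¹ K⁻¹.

Q = I·t = 7.150 A × 76680 s = 548300 C.
n(e⁻) = Q/F = 548300 / 96485 = 5.682 mol.
2 electrons are transferred per Cl₂ molecule, so n(Cl₂) = 5.682 / 2 = 2.841 mol.
V = nRT/P = (2.841 × 8.314 × 338) / (130 × 10³ Pa) = 0.0614 m³ = 61.4 L.

61.4 L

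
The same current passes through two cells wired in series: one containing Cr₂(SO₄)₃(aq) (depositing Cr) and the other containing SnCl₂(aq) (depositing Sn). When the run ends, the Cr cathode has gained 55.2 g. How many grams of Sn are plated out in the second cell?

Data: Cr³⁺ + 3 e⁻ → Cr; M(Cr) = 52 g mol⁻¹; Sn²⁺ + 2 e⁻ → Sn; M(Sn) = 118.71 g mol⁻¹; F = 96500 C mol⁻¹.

189 g

n(Cr) = 55.2 / 52 = 1.062 mol.
Since Cr³⁺ + 3 e⁻ → Cr, n(e⁻) passed = 3 × 1.062 = 3.185 mol.
Cells in series carry the same charge, so the same 3.185 mol of electrons passes through cell 2.
Sn²⁺ + 2 e⁻ → Sn, so n(Sn) = 3.185 / 2 = 1.592 mol.
m(Sn) = 1.592 × 118.71 = 189 g.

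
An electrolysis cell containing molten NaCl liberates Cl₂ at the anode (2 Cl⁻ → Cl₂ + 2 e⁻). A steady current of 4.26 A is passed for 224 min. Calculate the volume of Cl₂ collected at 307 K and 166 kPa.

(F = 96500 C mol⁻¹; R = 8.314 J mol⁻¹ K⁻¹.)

Q = I·t = 4.260 A × 13440 s = 57250 C.
n(e⁻) = Q/F = 57250 / 96500 = 0.5933 mol.
2 electrons are transferred per Cl₂ molecule, so n(Cl₂) = 0.5933 / 2 = 0.2967 mol.
V = nRT/P = (0.2967 × 8.314 × 307) / (166 × 10³ Pa) = 0.00456 m³ = 4.56 L.

4.56 L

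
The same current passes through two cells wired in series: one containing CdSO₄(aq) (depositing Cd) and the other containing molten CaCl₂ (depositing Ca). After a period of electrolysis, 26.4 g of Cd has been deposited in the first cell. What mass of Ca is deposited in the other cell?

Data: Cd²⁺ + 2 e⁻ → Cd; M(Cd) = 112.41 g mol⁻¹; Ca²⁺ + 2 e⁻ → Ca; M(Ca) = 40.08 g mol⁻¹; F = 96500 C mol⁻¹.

n(Cd) = 26.4 / 112.41 = 0.2349 mol.
Since Cd²⁺ + 2 e⁻ → Cd, n(e⁻) passed = 2 × 0.2349 = 0.4697 mol.
Cells in series carry the same charge, so the same 0.4697 mol of electrons passes through cell 2.
Ca²⁺ + 2 e⁻ → Ca, so n(Ca) = 0.4697 / 2 = 0.2349 mol.
m(Ca) = 0.2349 × 40.08 = 9.41 g.

9.41 g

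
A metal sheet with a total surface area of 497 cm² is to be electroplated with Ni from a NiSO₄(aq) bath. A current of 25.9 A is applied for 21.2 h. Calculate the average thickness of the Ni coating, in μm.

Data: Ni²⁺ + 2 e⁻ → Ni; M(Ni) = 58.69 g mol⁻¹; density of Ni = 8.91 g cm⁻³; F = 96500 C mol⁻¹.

Q = I·t = 25.90 × 76320 = 1977000 C; n(e⁻) = 20.48 mol.
n(Ni) = n(e⁻)/2 = 10.24 mol, so m = 10.24 × 58.69 = 601.1 g.
Volume = m/ρ = 601.1 / 8.91 = 67.46 cm³.
Thickness = V/A = 67.46 / 497 = 0.136 cm = 1360 μm.

1360 μm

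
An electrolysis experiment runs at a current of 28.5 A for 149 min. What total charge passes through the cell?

Q = I·t = 28.50 A × 8940.0 s = 2.55 × 10⁵ C.

2.55 × 10⁵ C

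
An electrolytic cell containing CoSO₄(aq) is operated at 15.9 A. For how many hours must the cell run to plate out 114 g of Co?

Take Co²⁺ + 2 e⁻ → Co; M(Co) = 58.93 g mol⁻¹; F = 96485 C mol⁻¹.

6.52 h

n(Co) = m/M = 114 / 58.93 = 1.934 mol.
Each Co atom requires 2 electrons, so n(e⁻) = 2 × 1.934 = 3.869 mol.
Q = n(e⁻)·F = 3.869 × 96485 = 373300 C.
t = Q/I = 373300 / 15.90 A = 23480 s = 6.52 h.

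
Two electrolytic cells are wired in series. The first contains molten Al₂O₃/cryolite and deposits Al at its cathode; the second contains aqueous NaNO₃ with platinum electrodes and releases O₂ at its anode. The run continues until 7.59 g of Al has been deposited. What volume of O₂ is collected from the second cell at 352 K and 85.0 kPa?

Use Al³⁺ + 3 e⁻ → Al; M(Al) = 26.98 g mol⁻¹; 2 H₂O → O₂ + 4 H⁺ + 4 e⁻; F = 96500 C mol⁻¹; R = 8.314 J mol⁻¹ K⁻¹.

n(Al) = 7.59 / 26.98 = 0.2813 mol, so n(e⁻) = 3 × 0.2813 = 0.8440 mol.
The cells are in series, so the same 0.8440 mol of electrons passes through the second cell.
2 H₂O → O₂ + 4 H⁺ + 4 e⁻ — 4 mol e⁻ per mol O₂, so n(O₂) = 0.8440/4 = 0.2110 mol.
V = nRT/P = (0.2110 × 8.314 × 352) / (85.0 × 10³) = 0.00726 m³ = 7.26 L.

7.26 L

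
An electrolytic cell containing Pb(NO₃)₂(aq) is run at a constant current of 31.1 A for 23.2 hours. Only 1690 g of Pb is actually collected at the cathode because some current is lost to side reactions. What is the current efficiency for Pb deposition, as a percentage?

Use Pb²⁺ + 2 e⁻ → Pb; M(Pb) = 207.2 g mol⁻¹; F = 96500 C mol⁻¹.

Q = I·t = 31.10 × 83520 = 2597000 C; n(e⁻) = 2597000/96500 = 26.92 mol.
Theoretical n(Pb) = n(e⁻)/2 = 13.46 mol, i.e. m_theo = 13.46 × 207.2 = 2789 g.
Efficiency = m_actual / m_theo = 1690 / 2789 = 60.6 %.

60.6 %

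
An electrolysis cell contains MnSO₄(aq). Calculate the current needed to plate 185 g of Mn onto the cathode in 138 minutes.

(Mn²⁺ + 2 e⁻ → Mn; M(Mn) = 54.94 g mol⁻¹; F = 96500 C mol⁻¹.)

78.5 A

n(Mn) = 185 / 54.94 = 3.367 mol.
n(e⁻) = 2 × 3.367 = 6.735 mol.
Q = n(e⁻)·F = 6.735 × 96500 = 649900 C.
I = Q/t = 649900 / 8280.0 s = 78.5 A.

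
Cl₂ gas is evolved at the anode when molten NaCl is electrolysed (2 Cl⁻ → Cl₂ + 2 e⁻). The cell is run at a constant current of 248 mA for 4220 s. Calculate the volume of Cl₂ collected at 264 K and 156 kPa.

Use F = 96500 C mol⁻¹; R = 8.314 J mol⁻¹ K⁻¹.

Q = I·t = 0.2480 A × 4220.0 s = 1047 C.
n(e⁻) = Q/F = 1047 / 96500 = 0.01085 mol.
2 electrons are transferred per Cl₂ molecule, so n(Cl₂) = 0.01085 / 2 = 0.005423 mol.
V = nRT/P = (0.005423 × 8.314 × 264) / (156 × 10³ Pa) = 7.63 × 10⁻⁵ m³ = 0.0763 L.

0.0763 L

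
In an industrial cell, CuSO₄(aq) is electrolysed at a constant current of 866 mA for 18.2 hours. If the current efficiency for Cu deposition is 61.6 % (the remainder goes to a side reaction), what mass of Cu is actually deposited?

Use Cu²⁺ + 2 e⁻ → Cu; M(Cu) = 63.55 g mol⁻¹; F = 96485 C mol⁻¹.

Q = I·t = 0.8660 × 65520 = 56740 C.
n(e⁻) = 56740/96485 = 0.5881 mol; theoretically n(Cu) = 0.5881/2 = 0.2940 mol, m_theo = 18.69 g.
At 61.6 % efficiency, m_actual = 0.616 × 18.69 = 11.5 g.

11.5 g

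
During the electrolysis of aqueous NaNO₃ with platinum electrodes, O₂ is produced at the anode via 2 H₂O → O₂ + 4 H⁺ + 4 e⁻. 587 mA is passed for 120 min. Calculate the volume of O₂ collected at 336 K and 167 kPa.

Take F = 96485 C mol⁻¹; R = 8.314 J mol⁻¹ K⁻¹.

Q = I·t = 0.5870 A × 7200.0 s = 4226 C.
n(e⁻) = Q/F = 4226 / 96485 = 0.04380 mol.
4 electrons are transferred per O₂ molecule, so n(O₂) = 0.04380 / 4 = 0.01095 mol.
V = nRT/P = (0.01095 × 8.314 × 336) / (167 × 10³ Pa) = 1.83 × 10⁻⁴ m³ = 0.183 L.

0.183 L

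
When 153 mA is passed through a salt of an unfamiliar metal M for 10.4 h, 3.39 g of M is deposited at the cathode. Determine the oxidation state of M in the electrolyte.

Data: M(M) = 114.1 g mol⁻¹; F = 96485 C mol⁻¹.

Q = I·t = 0.1530 A × 37440 s = 5728 C, so n(e⁻) = 5728/96485 = 0.05937 mol.
n(M) deposited = 3.39 / 114.1 = 0.02971 mol.
Electrons per atom = n(e⁻)/n(M) = 0.05937 / 0.02971 = 2.00 ≈ 2, so the ion is M²⁺.

+2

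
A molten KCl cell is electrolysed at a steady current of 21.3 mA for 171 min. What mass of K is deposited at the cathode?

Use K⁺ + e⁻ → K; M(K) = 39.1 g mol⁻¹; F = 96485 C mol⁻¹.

0.0886 g

Q = I·t = 0.02130 A × 10260 s = 218.5 C.
n(e⁻) = Q/F = 218.5 / 96485 = 0.002265 mol.
K⁺ + e⁻ → K, so n(K) = n(e⁻)/1 = 0.002265 mol.
m = n·M = 0.002265 × 39.1 = 0.0886 g.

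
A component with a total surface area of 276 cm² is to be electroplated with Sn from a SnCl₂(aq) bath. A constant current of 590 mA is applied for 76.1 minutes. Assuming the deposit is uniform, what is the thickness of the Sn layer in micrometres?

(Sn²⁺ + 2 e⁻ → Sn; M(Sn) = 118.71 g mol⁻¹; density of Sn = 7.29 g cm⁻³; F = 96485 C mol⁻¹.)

Q = I·t = 0.5900 × 4566.0 = 2694 C; n(e⁻) = 0.02792 mol.
n(Sn) = n(e⁻)/2 = 0.01396 mol, so m = 0.01396 × 118.71 = 1.657 g.
Volume = m/ρ = 1.657 / 7.29 = 0.2273 cm³.
Thickness = V/A = 0.2273 / 276 = 8.24 × 10⁻⁴ cm = 8.24 μm.

8.24 μm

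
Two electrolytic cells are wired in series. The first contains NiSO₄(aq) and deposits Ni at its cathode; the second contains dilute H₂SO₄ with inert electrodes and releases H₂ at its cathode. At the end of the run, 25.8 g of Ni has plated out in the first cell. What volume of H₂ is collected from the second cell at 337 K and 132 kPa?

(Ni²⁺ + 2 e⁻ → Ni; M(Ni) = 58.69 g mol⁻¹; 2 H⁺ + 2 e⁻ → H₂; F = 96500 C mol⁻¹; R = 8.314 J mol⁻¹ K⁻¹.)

n(Ni) = 25.8 / 58.69 = 0.4396 mol, so n(e⁻) = 2 × 0.4396 = 0.8792 mol.
The cells are in series, so the same 0.8792 mol of electrons passes through the second cell.
2 H⁺ + 2 e⁻ → H₂ — 2 mol e⁻ per mol H₂, so n(H₂) = 0.8792/2 = 0.4396 mol.
V = nRT/P = (0.4396 × 8.314 × 337) / (132 × 10³) = 0.00933 m³ = 9.33 L.

9.33 L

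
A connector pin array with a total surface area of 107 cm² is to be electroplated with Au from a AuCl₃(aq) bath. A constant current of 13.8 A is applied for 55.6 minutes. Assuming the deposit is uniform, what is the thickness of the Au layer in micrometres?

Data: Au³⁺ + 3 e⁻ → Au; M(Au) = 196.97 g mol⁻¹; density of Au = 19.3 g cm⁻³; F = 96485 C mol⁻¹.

152 μm

Q = I·t = 13.80 × 3336.0 = 46040 C; n(e⁻) = 0.4771 mol.
n(Au) = n(e⁻)/3 = 0.1590 mol, so m = 0.1590 × 196.97 = 31.33 g.
Volume = m/ρ = 31.33 / 19.3 = 1.623 cm³.
Thickness = V/A = 1.623 / 107 = 0.0152 cm = 152 μm.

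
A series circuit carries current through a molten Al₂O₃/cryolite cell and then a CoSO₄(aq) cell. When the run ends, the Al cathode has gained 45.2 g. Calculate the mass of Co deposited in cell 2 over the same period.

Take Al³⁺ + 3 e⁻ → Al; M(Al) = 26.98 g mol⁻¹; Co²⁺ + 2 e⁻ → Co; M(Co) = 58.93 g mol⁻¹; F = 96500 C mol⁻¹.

148 g

n(Al) = 45.2 / 26.98 = 1.675 mol.
Since Al³⁺ + 3 e⁻ → Al, n(e⁻) passed = 3 × 1.675 = 5.026 mol.
Cells in series carry the same charge, so the same 5.026 mol of electrons passes through cell 2.
Co²⁺ + 2 e⁻ → Co, so n(Co) = 5.026 / 2 = 2.513 mol.
m(Co) = 2.513 × 58.93 = 148 g.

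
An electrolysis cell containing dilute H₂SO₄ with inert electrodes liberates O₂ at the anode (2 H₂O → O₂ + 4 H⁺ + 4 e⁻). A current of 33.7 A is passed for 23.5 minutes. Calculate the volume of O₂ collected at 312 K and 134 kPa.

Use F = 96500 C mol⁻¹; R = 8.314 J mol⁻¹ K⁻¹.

Q = I·t = 33.70 A × 1410.0 s = 47520 C.
n(e⁻) = Q/F = 47520 / 96500 = 0.4924 mol.
4 electrons are transferred per O₂ molecule, so n(O₂) = 0.4924 / 4 = 0.1231 mol.
V = nRT/P = (0.1231 × 8.314 × 312) / (134 × 10³ Pa) = 0.00238 m³ = 2.38 L.

2.38 L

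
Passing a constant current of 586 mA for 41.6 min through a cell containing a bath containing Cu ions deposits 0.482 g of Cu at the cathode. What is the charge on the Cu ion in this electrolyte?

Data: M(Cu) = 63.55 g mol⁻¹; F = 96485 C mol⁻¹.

Q = I·t = 0.5860 A × 2496.0 s = 1463 C, so n(e⁻) = 1463/96485 = 0.01516 mol.
n(Cu) deposited = 0.482 / 63.55 = 0.007585 mol.
Electrons per atom = n(e⁻)/n(Cu) = 0.01516 / 0.007585 = 2.00 ≈ 2, so the ion is Cu²⁺.

+2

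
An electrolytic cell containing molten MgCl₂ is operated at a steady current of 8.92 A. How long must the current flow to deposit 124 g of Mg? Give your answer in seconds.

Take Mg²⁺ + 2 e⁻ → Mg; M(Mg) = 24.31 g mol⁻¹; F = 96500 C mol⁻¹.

1.10 × 10⁵ s

n(Mg) = m/M = 124 / 24.31 = 5.101 mol.
Each Mg atom requires 2 electrons, so n(e⁻) = 2 × 5.101 = 10.20 mol.
Q = n(e⁻)·F = 10.20 × 96500 = 984500 C.
t = Q/I = 984500 / 8.920 A = 110400 s.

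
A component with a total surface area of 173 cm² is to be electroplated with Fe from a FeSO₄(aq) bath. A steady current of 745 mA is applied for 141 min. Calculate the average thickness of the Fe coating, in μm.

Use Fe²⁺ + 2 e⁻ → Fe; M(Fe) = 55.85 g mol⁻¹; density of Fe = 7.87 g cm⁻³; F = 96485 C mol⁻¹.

Q = I·t = 0.7450 × 8460.0 = 6303 C; n(e⁻) = 0.06532 mol.
n(Fe) = n(e⁻)/2 = 0.03266 mol, so m = 0.03266 × 55.85 = 1.824 g.
Volume = m/ρ = 1.824 / 7.87 = 0.2318 cm³.
Thickness = V/A = 0.2318 / 173 = 0.00134 cm = 13.4 μm.

13.4 μm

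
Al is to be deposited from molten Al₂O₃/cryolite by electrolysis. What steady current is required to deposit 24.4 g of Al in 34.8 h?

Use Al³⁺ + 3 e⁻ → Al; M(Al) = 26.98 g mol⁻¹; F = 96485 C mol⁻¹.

n(Al) = 24.4 / 26.98 = 0.9044 mol.
n(e⁻) = 3 × 0.9044 = 2.713 mol.
Q = n(e⁻)·F = 2.713 × 96485 = 261800 C.
I = Q/t = 261800 / 125280 s = 2.09 A.

2.09 A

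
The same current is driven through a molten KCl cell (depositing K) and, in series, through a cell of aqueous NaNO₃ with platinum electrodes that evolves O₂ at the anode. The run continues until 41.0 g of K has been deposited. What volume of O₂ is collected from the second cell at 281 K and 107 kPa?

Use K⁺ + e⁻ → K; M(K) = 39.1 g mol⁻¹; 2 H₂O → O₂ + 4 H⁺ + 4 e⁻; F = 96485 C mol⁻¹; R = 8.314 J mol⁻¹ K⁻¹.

n(K) = 41.0 / 39.1 = 1.049 mol, so n(e⁻) = 1 × 1.049 = 1.049 mol.
The cells are in series, so the same 1.049 mol of electrons passes through the second cell.
2 H₂O → O₂ + 4 H⁺ + 4 e⁻ — 4 mol e⁻ per mol O₂, so n(O₂) = 1.049/4 = 0.2621 mol.
V = nRT/P = (0.2621 × 8.314 × 281) / (107 × 10³) = 0.00572 m³ = 5.72 L.

5.72 L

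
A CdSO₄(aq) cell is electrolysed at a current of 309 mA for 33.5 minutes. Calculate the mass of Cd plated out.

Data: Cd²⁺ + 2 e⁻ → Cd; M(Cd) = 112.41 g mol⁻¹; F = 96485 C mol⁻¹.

0.362 g

Q = I·t = 0.3090 A × 2010.0 s = 621.1 C.
n(e⁻) = Q/F = 621.1 / 96485 = 0.006437 mol.
Cd²⁺ + 2 e⁻ → Cd, so n(Cd) = n(e⁻)/2 = 0.003219 mol.
m = n·M = 0.003219 × 112.41 = 0.362 g.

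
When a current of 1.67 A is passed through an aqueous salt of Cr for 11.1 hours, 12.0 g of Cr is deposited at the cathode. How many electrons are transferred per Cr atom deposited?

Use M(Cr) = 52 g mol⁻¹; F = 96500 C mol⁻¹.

Q = I·t = 1.670 A × 39960 s = 66730 C, so n(e⁻) = 66730/96500 = 0.6915 mol.
n(Cr) deposited = 12.0 / 52 = 0.2308 mol.
Electrons per atom = n(e⁻)/n(Cr) = 0.6915 / 0.2308 = 3.00 ≈ 3, so the ion is Cr³⁺.

3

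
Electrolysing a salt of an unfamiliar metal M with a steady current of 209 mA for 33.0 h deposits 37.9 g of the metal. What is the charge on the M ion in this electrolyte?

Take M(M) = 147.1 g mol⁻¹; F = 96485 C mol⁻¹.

Q = I·t = 0.2090 A × 118800 s = 24830 C, so n(e⁻) = 24830/96485 = 0.2573 mol.
n(M) deposited = 37.9 / 147.1 = 0.2576 mol.
Electrons per atom = n(e⁻)/n(M) = 0.2573 / 0.2576 = 0.999 ≈ 1, so the ion is M⁺.

+1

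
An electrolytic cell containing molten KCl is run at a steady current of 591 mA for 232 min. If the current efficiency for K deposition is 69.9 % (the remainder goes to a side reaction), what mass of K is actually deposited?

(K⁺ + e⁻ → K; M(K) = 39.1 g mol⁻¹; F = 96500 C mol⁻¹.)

2.33 g

Q = I·t = 0.5910 × 13920 = 8227 C.
n(e⁻) = 8227/96500 = 0.08525 mol; theoretically n(K) = 0.08525/1 = 0.08525 mol, m_theo = 3.333 g.
At 69.9 % efficiency, m_actual = 0.699 × 3.333 = 2.33 g.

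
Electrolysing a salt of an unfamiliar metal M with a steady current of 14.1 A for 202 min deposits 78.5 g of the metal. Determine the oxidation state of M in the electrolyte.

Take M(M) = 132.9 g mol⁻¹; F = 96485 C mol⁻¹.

+3

Q = I·t = 14.10 A × 12120 s = 170900 C, so n(e⁻) = 170900/96485 = 1.771 mol.
n(M) deposited = 78.5 / 132.9 = 0.5907 mol.
Electrons per atom = n(e⁻)/n(M) = 1.771 / 0.5907 = 3.00 ≈ 3, so the ion is M³⁺.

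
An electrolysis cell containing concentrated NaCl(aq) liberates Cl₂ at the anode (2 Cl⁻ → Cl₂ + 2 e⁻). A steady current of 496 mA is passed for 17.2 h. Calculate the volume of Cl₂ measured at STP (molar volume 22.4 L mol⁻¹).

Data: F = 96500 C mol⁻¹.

3.56 L

Q = I·t = 0.4960 A × 61920 s = 30710 C.
n(e⁻) = Q/F = 30710 / 96500 = 0.3183 mol.
2 electrons are transferred per Cl₂ molecule, so n(Cl₂) = 0.3183 / 2 = 0.1591 mol.
V = n × V_m = 0.1591 × 22.4 = 3.56 L.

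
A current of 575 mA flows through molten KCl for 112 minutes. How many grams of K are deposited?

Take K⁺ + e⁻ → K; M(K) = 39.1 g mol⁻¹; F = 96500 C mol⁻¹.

1.57 g

Q = I·t = 0.5750 A × 6720.0 s = 3864 C.
n(e⁻) = Q/F = 3864 / 96500 = 0.04004 mol.
K⁺ + e⁻ → K, so n(K) = n(e⁻)/1 = 0.04004 mol.
m = n·M = 0.04004 × 39.1 = 1.57 g.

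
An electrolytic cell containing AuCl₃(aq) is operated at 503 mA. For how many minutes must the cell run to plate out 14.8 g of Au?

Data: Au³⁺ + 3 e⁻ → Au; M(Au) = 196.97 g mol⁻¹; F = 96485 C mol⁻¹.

n(Au) = m/M = 14.8 / 196.97 = 0.07514 mol.
Each Au atom requires 3 electrons, so n(e⁻) = 3 × 0.07514 = 0.2254 mol.
Q = n(e⁻)·F = 0.2254 × 96485 = 21750 C.
t = Q/I = 21750 / 0.5030 A = 43240 s = 721 min.

721 min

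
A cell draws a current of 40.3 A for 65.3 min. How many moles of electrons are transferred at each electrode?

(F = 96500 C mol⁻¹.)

1.64 mol

Q = I·t = 40.30 A × 3918.0 s = 157900 C.
n(e⁻) = Q/F = 157900 / 96500 = 1.64 mol.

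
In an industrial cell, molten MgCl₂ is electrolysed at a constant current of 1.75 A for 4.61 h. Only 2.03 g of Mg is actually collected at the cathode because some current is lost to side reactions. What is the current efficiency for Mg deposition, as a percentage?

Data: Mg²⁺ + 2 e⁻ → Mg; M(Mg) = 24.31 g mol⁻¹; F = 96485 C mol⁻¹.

55.5 %

Q = I·t = 1.750 × 16596 = 29040 C; n(e⁻) = 29040/96485 = 0.3010 mol.
Theoretical n(Mg) = n(e⁻)/2 = 0.1505 mol, i.e. m_theo = 0.1505 × 24.31 = 3.659 g.
Efficiency = m_actual / m_theo = 2.03 / 3.659 = 55.5 %.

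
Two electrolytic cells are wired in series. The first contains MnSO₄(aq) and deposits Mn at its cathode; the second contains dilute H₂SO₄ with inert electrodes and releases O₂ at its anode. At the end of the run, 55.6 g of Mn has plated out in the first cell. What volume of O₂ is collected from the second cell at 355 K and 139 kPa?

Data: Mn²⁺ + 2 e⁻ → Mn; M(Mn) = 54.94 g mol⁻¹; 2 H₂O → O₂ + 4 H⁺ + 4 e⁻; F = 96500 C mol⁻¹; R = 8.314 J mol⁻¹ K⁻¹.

n(Mn) = 55.6 / 54.94 = 1.012 mol, so n(e⁻) = 2 × 1.012 = 2.024 mol.
The cells are in series, so the same 2.024 mol of electrons passes through the second cell.
2 H₂O → O₂ + 4 H⁺ + 4 e⁻ — 4 mol e⁻ per mol O₂, so n(O₂) = 2.024/4 = 0.5060 mol.
V = nRT/P = (0.5060 × 8.314 × 355) / (139 × 10³) = 0.0107 m³ = 10.7 L.

10.7 L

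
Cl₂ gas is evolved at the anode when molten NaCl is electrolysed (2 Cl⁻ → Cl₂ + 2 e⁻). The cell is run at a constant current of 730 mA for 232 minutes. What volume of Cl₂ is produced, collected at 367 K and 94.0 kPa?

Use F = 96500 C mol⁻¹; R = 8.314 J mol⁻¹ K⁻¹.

Q = I·t = 0.7300 A × 13920 s = 10160 C.
n(e⁻) = Q/F = 10160 / 96500 = 0.1053 mol.
2 electrons are transferred per Cl₂ molecule, so n(Cl₂) = 0.1053 / 2 = 0.05265 mol.
V = nRT/P = (0.05265 × 8.314 × 367) / (94.0 × 10³ Pa) = 0.00171 m³ = 1.71 L.

1.71 L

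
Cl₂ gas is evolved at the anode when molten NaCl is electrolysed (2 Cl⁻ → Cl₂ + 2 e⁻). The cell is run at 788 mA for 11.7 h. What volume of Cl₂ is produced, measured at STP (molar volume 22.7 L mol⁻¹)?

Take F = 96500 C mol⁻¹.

Q = I·t = 0.7880 A × 42120 s = 33190 C.
n(e⁻) = Q/F = 33190 / 96500 = 0.3439 mol.
2 electrons are transferred per Cl₂ molecule, so n(Cl₂) = 0.3439 / 2 = 0.1720 mol.
V = n × V_m = 0.1720 × 22.7 = 3.90 L.

3.90 L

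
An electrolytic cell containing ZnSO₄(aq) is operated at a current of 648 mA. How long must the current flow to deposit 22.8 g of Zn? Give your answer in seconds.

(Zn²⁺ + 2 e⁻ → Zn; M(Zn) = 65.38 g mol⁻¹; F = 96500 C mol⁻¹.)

1.04 × 10⁵ s

n(Zn) = m/M = 22.8 / 65.38 = 0.3487 mol.
Each Zn atom requires 2 electrons, so n(e⁻) = 2 × 0.3487 = 0.6975 mol.
Q = n(e⁻)·F = 0.6975 × 96500 = 67300 C.
t = Q/I = 67300 / 0.6480 A = 103900 s.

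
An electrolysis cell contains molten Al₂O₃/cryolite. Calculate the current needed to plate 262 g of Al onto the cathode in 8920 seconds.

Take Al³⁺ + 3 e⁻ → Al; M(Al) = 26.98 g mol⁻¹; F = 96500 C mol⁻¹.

n(Al) = 262 / 26.98 = 9.711 mol.
n(e⁻) = 3 × 9.711 = 29.13 mol.
Q = n(e⁻)·F = 29.13 × 96500 = 2811000 C.
I = Q/t = 2811000 / 8920.0 s = 315 A.

315 A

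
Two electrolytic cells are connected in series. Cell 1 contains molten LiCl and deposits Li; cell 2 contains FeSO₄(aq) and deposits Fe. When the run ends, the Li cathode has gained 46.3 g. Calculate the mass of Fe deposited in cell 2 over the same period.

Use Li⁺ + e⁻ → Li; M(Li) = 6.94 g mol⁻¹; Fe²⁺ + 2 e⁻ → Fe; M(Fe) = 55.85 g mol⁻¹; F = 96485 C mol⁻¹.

186 g

n(Li) = 46.3 / 6.94 = 6.671 mol.
Since Li⁺ + e⁻ → Li, n(e⁻) passed = 1 × 6.671 = 6.671 mol.
Cells in series carry the same charge, so the same 6.671 mol of electrons passes through cell 2.
Fe²⁺ + 2 e⁻ → Fe, so n(Fe) = 6.671 / 2 = 3.336 mol.
m(Fe) = 3.336 × 55.85 = 186 g.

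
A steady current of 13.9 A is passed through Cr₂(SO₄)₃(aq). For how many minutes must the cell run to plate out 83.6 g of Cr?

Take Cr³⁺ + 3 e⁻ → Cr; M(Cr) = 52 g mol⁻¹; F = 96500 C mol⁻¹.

n(Cr) = m/M = 83.6 / 52 = 1.608 mol.
Each Cr atom requires 3 electrons, so n(e⁻) = 3 × 1.608 = 4.823 mol.
Q = n(e⁻)·F = 4.823 × 96500 = 465400 C.
t = Q/I = 465400 / 13.90 A = 33480 s = 558 min.

558 min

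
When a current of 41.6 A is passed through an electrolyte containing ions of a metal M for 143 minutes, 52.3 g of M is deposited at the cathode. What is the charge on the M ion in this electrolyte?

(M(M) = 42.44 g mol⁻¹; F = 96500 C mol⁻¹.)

+3

Q = I·t = 41.60 A × 8580.0 s = 356900 C, so n(e⁻) = 356900/96500 = 3.699 mol.
n(M) deposited = 52.3 / 42.44 = 1.232 mol.
Electrons per atom = n(e⁻)/n(M) = 3.699 / 1.232 = 3.00 ≈ 3, so the ion is M³⁺.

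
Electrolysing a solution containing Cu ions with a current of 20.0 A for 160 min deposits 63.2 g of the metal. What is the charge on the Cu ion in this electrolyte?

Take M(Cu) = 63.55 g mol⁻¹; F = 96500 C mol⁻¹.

+2

Q = I·t = 20.00 A × 9600.0 s = 192000 C, so n(e⁻) = 192000/96500 = 1.990 mol.
n(Cu) deposited = 63.2 / 63.55 = 0.9945 mol.
Electrons per atom = n(e⁻)/n(Cu) = 1.990 / 0.9945 = 2.00 ≈ 2, so the ion is Cu²⁺.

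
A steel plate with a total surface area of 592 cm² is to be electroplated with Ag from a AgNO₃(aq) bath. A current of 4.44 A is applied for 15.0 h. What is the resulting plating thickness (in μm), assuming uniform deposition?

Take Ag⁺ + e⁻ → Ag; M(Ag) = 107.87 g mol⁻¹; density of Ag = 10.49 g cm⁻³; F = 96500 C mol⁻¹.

432 μm

Q = I·t = 4.440 × 54000 = 239800 C; n(e⁻) = 2.485 mol.
n(Ag) = n(e⁻)/1 = 2.485 mol, so m = 2.485 × 107.87 = 268.0 g.
Volume = m/ρ = 268.0 / 10.49 = 25.55 cm³.
Thickness = V/A = 25.55 / 592 = 0.0432 cm = 432 μm.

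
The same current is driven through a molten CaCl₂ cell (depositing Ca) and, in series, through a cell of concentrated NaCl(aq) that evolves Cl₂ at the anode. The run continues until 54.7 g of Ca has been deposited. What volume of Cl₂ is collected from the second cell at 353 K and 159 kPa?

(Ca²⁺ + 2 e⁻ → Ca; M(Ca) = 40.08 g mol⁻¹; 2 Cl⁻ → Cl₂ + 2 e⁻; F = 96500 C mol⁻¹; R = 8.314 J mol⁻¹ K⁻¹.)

25.2 L

n(Ca) = 54.7 / 40.08 = 1.365 mol, so n(e⁻) = 2 × 1.365 = 2.730 mol.
The cells are in series, so the same 2.730 mol of electrons passes through the second cell.
2 Cl⁻ → Cl₂ + 2 e⁻ — 2 mol e⁻ per mol Cl₂, so n(Cl₂) = 2.730/2 = 1.365 mol.
V = nRT/P = (1.365 × 8.314 × 353) / (159 × 10³) = 0.0252 m³ = 25.2 L.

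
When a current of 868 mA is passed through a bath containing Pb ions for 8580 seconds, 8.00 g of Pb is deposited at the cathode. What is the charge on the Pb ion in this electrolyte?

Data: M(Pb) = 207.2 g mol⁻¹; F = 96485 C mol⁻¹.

+2

Q = I·t = 0.8680 A × 8580.0 s = 7447 C, so n(e⁻) = 7447/96485 = 0.07719 mol.
n(Pb) deposited = 8.00 / 207.2 = 0.03861 mol.
Electrons per atom = n(e⁻)/n(Pb) = 0.07719 / 0.03861 = 2.00 ≈ 2, so the ion is Pb²⁺.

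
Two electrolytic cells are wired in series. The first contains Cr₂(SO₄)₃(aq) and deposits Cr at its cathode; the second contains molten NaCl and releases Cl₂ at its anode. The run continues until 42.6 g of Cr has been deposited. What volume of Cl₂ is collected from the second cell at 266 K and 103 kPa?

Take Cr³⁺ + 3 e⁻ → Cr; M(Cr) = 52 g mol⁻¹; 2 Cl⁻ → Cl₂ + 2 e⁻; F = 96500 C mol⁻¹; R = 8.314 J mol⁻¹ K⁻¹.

26.4 L

n(Cr) = 42.6 / 52 = 0.8192 mol, so n(e⁻) = 3 × 0.8192 = 2.458 mol.
The cells are in series, so the same 2.458 mol of electrons passes through the second cell.
2 Cl⁻ → Cl₂ + 2 e⁻ — 2 mol e⁻ per mol Cl₂, so n(Cl₂) = 2.458/2 = 1.229 mol.
V = nRT/P = (1.229 × 8.314 × 266) / (103 × 10³) = 0.0264 m³ = 26.4 L.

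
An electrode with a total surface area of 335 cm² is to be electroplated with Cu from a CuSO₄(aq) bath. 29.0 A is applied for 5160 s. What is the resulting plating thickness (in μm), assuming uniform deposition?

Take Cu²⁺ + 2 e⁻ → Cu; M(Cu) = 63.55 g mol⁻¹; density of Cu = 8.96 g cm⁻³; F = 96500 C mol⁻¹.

164 μm

Q = I·t = 29.00 × 5160.0 = 149600 C; n(e⁻) = 1.551 mol.
n(Cu) = n(e⁻)/2 = 0.7753 mol, so m = 0.7753 × 63.55 = 49.27 g.
Volume = m/ρ = 49.27 / 8.96 = 5.499 cm³.
Thickness = V/A = 5.499 / 335 = 0.0164 cm = 164 μm.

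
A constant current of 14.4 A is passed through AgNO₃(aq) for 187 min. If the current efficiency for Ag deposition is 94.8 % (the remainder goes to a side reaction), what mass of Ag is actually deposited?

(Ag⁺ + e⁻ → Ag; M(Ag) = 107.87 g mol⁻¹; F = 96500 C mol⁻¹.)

Q = I·t = 14.40 × 11220 = 161600 C.
n(e⁻) = 161600/96500 = 1.674 mol; theoretically n(Ag) = 1.674/1 = 1.674 mol, m_theo = 180.6 g.
At 94.8 % efficiency, m_actual = 0.948 × 180.6 = 171 g.

171 g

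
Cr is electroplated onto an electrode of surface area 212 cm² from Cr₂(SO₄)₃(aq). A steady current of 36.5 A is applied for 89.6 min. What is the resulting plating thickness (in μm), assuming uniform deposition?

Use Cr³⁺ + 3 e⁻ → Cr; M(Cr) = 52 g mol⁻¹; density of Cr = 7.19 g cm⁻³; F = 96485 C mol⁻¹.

Q = I·t = 36.50 × 5376.0 = 196200 C; n(e⁻) = 2.034 mol.
n(Cr) = n(e⁻)/3 = 0.6779 mol, so m = 0.6779 × 52 = 35.25 g.
Volume = m/ρ = 35.25 / 7.19 = 4.903 cm³.
Thickness = V/A = 4.903 / 212 = 0.0231 cm = 231 μm.

231 μm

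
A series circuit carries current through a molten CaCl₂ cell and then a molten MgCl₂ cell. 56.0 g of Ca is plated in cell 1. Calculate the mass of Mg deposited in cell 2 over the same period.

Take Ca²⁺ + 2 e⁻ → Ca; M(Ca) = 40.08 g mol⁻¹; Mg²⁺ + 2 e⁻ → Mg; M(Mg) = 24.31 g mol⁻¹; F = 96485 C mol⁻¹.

34.0 g

n(Ca) = 56.0 / 40.08 = 1.397 mol.
Since Ca²⁺ + 2 e⁻ → Ca, n(e⁻) passed = 2 × 1.397 = 2.794 mol.
Cells in series carry the same charge, so the same 2.794 mol of electrons passes through cell 2.
Mg²⁺ + 2 e⁻ → Mg, so n(Mg) = 2.794 / 2 = 1.397 mol.
m(Mg) = 1.397 × 24.31 = 34.0 g.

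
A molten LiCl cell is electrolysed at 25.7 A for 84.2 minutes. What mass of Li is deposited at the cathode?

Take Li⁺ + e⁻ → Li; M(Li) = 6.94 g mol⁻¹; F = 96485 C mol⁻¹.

9.34 g

Q = I·t = 25.70 A × 5052.0 s = 129800 C.
n(e⁻) = Q/F = 129800 / 96485 = 1.346 mol.
Li⁺ + e⁻ → Li, so n(Li) = n(e⁻)/1 = 1.346 mol.
m = n·M = 1.346 × 6.94 = 9.34 g.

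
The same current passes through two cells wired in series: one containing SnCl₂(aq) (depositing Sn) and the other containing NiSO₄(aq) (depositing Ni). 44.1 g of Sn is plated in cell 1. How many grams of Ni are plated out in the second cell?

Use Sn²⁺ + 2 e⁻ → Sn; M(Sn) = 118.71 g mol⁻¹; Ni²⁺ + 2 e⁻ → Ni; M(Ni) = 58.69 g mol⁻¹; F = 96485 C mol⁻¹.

n(Sn) = 44.1 / 118.71 = 0.3715 mol.
Since Sn²⁺ + 2 e⁻ → Sn, n(e⁻) passed = 2 × 0.3715 = 0.7430 mol.
Cells in series carry the same charge, so the same 0.7430 mol of electrons passes through cell 2.
Ni²⁺ + 2 e⁻ → Ni, so n(Ni) = 0.7430 / 2 = 0.3715 mol.
m(Ni) = 0.3715 × 58.69 = 21.8 g.

21.8 g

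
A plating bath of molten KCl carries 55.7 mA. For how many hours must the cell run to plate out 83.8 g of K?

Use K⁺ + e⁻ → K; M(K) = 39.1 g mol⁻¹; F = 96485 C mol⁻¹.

1030 h

n(K) = m/M = 83.8 / 39.1 = 2.143 mol.
Each K atom requires 1 electron, so n(e⁻) = 1 × 2.143 = 2.143 mol.
Q = n(e⁻)·F = 2.143 × 96485 = 206800 C.
t = Q/I = 206800 / 0.05570 A = 3713000 s = 1030 h.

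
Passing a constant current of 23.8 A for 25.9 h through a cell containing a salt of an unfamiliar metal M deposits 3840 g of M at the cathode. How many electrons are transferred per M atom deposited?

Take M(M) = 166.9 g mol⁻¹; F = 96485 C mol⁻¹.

1

Q = I·t = 23.80 A × 93240 s = 2219000 C, so n(e⁻) = 2219000/96485 = 23.00 mol.
n(M) deposited = 3840 / 166.9 = 23.01 mol.
Electrons per atom = n(e⁻)/n(M) = 23.00 / 23.01 = 1.00 ≈ 1, so the ion is M⁺.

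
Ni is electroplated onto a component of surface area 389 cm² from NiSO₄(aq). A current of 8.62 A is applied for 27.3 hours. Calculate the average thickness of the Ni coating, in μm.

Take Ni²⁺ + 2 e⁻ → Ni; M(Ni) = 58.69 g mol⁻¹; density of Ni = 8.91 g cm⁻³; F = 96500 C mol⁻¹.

Q = I·t = 8.620 × 98280 = 847200 C; n(e⁻) = 8.779 mol.
n(Ni) = n(e⁻)/2 = 4.390 mol, so m = 4.390 × 58.69 = 257.6 g.
Volume = m/ρ = 257.6 / 8.91 = 28.91 cm³.
Thickness = V/A = 28.91 / 389 = 0.0743 cm = 743 μm.

743 μm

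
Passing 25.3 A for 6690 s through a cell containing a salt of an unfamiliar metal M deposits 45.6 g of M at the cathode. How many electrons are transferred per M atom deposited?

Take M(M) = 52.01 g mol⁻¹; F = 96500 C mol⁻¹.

Q = I·t = 25.30 A × 6690.0 s = 169300 C, so n(e⁻) = 169300/96500 = 1.754 mol.
n(M) deposited = 45.6 / 52.01 = 0.8768 mol.
Electrons per atom = n(e⁻)/n(M) = 1.754 / 0.8768 = 2.00 ≈ 2, so the ion is M²⁺.

2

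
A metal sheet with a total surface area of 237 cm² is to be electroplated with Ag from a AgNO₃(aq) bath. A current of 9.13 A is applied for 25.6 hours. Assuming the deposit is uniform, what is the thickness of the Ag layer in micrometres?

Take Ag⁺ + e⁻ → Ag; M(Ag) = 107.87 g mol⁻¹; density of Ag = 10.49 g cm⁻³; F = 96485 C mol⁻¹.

3780 μm

Q = I·t = 9.130 × 92160 = 841400 C; n(e⁻) = 8.721 mol.
n(Ag) = n(e⁻)/1 = 8.721 mol, so m = 8.721 × 107.87 = 940.7 g.
Volume = m/ρ = 940.7 / 10.49 = 89.68 cm³.
Thickness = V/A = 89.68 / 237 = 0.378 cm = 3780 μm.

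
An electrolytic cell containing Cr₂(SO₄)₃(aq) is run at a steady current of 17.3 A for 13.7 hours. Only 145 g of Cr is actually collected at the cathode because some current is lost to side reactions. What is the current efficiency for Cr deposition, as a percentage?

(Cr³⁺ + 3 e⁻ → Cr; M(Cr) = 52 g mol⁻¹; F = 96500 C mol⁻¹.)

94.6 %

Q = I·t = 17.30 × 49320 = 853200 C; n(e⁻) = 853200/96500 = 8.842 mol.
Theoretical n(Cr) = n(e⁻)/3 = 2.947 mol, i.e. m_theo = 2.947 × 52 = 153.3 g.
Efficiency = m_actual / m_theo = 145 / 153.3 = 94.6 %.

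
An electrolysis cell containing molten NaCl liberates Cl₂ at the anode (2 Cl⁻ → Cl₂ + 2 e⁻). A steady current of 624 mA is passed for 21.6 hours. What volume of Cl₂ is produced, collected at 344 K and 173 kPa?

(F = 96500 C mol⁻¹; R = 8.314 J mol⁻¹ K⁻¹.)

Q = I·t = 0.6240 A × 77760 s = 48520 C.
n(e⁻) = Q/F = 48520 / 96500 = 0.5028 mol.
2 electrons are transferred per Cl₂ molecule, so n(Cl₂) = 0.5028 / 2 = 0.2514 mol.
V = nRT/P = (0.2514 × 8.314 × 344) / (173 × 10³ Pa) = 0.00416 m³ = 4.16 L.

4.16 L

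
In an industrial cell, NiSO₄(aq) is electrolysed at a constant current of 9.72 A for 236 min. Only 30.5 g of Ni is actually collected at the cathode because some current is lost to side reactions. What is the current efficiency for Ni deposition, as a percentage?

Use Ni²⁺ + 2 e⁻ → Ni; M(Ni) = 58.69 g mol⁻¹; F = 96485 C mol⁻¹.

Q = I·t = 9.720 × 14160 = 137600 C; n(e⁻) = 137600/96485 = 1.426 mol.
Theoretical n(Ni) = n(e⁻)/2 = 0.7132 mol, i.e. m_theo = 0.7132 × 58.69 = 41.86 g.
Efficiency = m_actual / m_theo = 30.5 / 41.86 = 72.9 %.

72.9 %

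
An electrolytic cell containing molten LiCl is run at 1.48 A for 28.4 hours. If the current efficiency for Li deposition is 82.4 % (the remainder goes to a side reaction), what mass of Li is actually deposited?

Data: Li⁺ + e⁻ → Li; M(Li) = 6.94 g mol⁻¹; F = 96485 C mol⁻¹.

Q = I·t = 1.480 × 102240 = 151300 C.
n(e⁻) = 151300/96485 = 1.568 mol; theoretically n(Li) = 1.568/1 = 1.568 mol, m_theo = 10.88 g.
At 82.4 % efficiency, m_actual = 0.824 × 10.88 = 8.97 g.

8.97 g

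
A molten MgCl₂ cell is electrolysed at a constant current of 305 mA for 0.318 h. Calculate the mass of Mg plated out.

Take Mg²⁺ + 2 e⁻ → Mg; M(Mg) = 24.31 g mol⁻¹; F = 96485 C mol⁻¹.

Q = I·t = 0.3050 A × 1144.8 s = 349.2 C.
n(e⁻) = Q/F = 349.2 / 96485 = 0.003619 mol.
Mg²⁺ + 2 e⁻ → Mg, so n(Mg) = n(e⁻)/2 = 0.001809 mol.
m = n·M = 0.001809 × 24.31 = 0.0440 g.

0.0440 g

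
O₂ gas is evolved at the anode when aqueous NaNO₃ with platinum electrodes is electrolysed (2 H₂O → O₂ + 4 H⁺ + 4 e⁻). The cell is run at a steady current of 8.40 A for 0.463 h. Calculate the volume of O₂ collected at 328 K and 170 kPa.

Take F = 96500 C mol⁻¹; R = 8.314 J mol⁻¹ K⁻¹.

0.582 L

Q = I·t = 8.400 A × 1666.8 s = 14000 C.
n(e⁻) = Q/F = 14000 / 96500 = 0.1451 mol.
4 electrons are transferred per O₂ molecule, so n(O₂) = 0.1451 / 4 = 0.03627 mol.
V = nRT/P = (0.03627 × 8.314 × 328) / (170 × 10³ Pa) = 5.82 × 10⁻⁴ m³ = 0.582 L.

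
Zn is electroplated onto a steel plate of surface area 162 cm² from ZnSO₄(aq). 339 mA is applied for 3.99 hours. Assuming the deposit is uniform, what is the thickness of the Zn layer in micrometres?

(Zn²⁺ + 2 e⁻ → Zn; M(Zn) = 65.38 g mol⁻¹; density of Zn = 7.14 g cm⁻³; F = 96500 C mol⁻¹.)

Q = I·t = 0.3390 × 14364 = 4869 C; n(e⁻) = 0.05046 mol.
n(Zn) = n(e⁻)/2 = 0.02523 mol, so m = 0.02523 × 65.38 = 1.650 g.
Volume = m/ρ = 1.650 / 7.14 = 0.2310 cm³.
Thickness = V/A = 0.2310 / 162 = 0.00143 cm = 14.3 μm.

14.3 μm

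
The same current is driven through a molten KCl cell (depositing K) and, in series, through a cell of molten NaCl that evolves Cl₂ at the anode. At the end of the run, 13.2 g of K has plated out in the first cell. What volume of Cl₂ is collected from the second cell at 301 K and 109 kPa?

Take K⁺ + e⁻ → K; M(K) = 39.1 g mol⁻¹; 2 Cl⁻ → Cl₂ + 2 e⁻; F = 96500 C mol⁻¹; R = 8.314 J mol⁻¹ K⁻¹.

3.88 L

n(K) = 13.2 / 39.1 = 0.3376 mol, so n(e⁻) = 1 × 0.3376 = 0.3376 mol.
The cells are in series, so the same 0.3376 mol of electrons passes through the second cell.
2 Cl⁻ → Cl₂ + 2 e⁻ — 2 mol e⁻ per mol Cl₂, so n(Cl₂) = 0.3376/2 = 0.1688 mol.
V = nRT/P = (0.1688 × 8.314 × 301) / (109 × 10³) = 0.00388 m³ = 3.88 L.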